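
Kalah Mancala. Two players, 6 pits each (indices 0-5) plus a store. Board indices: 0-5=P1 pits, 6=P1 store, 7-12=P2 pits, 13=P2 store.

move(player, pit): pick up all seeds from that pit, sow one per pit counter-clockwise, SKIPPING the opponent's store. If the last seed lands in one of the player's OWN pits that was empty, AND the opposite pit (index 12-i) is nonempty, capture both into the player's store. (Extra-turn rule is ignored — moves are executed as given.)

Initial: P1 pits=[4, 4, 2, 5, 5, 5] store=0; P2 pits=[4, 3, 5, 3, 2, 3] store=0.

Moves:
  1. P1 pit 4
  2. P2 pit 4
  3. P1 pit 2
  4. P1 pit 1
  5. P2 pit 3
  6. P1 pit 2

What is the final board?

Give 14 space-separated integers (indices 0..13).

Move 1: P1 pit4 -> P1=[4,4,2,5,0,6](1) P2=[5,4,6,3,2,3](0)
Move 2: P2 pit4 -> P1=[4,4,2,5,0,6](1) P2=[5,4,6,3,0,4](1)
Move 3: P1 pit2 -> P1=[4,4,0,6,0,6](6) P2=[5,0,6,3,0,4](1)
Move 4: P1 pit1 -> P1=[4,0,1,7,1,7](6) P2=[5,0,6,3,0,4](1)
Move 5: P2 pit3 -> P1=[4,0,1,7,1,7](6) P2=[5,0,6,0,1,5](2)
Move 6: P1 pit2 -> P1=[4,0,0,8,1,7](6) P2=[5,0,6,0,1,5](2)

Answer: 4 0 0 8 1 7 6 5 0 6 0 1 5 2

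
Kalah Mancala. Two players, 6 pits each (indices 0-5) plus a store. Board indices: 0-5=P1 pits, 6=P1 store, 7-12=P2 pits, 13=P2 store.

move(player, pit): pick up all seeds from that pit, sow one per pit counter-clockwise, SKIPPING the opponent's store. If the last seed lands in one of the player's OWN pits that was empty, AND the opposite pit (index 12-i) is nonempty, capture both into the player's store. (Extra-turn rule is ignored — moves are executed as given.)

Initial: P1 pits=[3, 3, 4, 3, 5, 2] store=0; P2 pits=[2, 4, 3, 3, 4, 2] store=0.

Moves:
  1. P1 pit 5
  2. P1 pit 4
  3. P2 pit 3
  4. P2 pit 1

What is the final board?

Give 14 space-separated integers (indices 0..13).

Answer: 3 3 4 3 0 1 2 4 0 5 1 6 4 2

Derivation:
Move 1: P1 pit5 -> P1=[3,3,4,3,5,0](1) P2=[3,4,3,3,4,2](0)
Move 2: P1 pit4 -> P1=[3,3,4,3,0,1](2) P2=[4,5,4,3,4,2](0)
Move 3: P2 pit3 -> P1=[3,3,4,3,0,1](2) P2=[4,5,4,0,5,3](1)
Move 4: P2 pit1 -> P1=[3,3,4,3,0,1](2) P2=[4,0,5,1,6,4](2)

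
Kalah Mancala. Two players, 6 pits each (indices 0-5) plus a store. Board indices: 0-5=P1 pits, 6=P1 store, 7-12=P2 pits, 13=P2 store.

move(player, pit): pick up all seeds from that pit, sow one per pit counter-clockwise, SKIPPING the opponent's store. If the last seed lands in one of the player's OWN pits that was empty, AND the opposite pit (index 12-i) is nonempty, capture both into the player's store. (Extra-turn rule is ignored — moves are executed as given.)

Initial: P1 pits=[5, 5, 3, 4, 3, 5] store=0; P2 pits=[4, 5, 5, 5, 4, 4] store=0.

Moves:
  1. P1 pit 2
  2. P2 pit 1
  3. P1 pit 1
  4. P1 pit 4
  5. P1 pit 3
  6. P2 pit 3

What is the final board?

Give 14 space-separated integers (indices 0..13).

Move 1: P1 pit2 -> P1=[5,5,0,5,4,6](0) P2=[4,5,5,5,4,4](0)
Move 2: P2 pit1 -> P1=[5,5,0,5,4,6](0) P2=[4,0,6,6,5,5](1)
Move 3: P1 pit1 -> P1=[5,0,1,6,5,7](1) P2=[4,0,6,6,5,5](1)
Move 4: P1 pit4 -> P1=[5,0,1,6,0,8](2) P2=[5,1,7,6,5,5](1)
Move 5: P1 pit3 -> P1=[5,0,1,0,1,9](3) P2=[6,2,8,6,5,5](1)
Move 6: P2 pit3 -> P1=[6,1,2,0,1,9](3) P2=[6,2,8,0,6,6](2)

Answer: 6 1 2 0 1 9 3 6 2 8 0 6 6 2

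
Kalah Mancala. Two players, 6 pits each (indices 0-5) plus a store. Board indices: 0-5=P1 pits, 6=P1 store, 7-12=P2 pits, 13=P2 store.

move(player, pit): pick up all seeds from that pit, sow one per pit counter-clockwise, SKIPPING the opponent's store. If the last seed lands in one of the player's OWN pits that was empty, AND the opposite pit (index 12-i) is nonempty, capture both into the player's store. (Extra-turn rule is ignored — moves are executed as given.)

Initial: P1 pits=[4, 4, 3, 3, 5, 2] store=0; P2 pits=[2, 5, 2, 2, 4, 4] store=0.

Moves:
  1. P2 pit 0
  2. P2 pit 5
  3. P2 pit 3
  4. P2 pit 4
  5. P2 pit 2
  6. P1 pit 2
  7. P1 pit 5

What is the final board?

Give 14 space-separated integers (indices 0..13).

Answer: 1 6 0 4 6 0 2 2 7 0 1 1 2 8

Derivation:
Move 1: P2 pit0 -> P1=[4,4,3,3,5,2](0) P2=[0,6,3,2,4,4](0)
Move 2: P2 pit5 -> P1=[5,5,4,3,5,2](0) P2=[0,6,3,2,4,0](1)
Move 3: P2 pit3 -> P1=[0,5,4,3,5,2](0) P2=[0,6,3,0,5,0](7)
Move 4: P2 pit4 -> P1=[1,6,5,3,5,2](0) P2=[0,6,3,0,0,1](8)
Move 5: P2 pit2 -> P1=[1,6,5,3,5,2](0) P2=[0,6,0,1,1,2](8)
Move 6: P1 pit2 -> P1=[1,6,0,4,6,3](1) P2=[1,6,0,1,1,2](8)
Move 7: P1 pit5 -> P1=[1,6,0,4,6,0](2) P2=[2,7,0,1,1,2](8)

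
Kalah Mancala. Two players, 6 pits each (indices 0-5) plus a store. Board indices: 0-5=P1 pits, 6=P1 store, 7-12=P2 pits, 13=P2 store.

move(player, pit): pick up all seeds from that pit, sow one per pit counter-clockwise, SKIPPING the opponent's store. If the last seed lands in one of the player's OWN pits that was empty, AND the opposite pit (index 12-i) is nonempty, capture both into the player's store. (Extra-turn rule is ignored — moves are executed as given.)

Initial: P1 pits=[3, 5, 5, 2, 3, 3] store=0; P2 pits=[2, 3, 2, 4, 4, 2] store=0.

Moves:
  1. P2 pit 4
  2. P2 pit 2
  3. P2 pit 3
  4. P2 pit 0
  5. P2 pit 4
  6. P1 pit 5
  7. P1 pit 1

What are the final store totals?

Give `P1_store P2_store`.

Answer: 1 12

Derivation:
Move 1: P2 pit4 -> P1=[4,6,5,2,3,3](0) P2=[2,3,2,4,0,3](1)
Move 2: P2 pit2 -> P1=[4,0,5,2,3,3](0) P2=[2,3,0,5,0,3](8)
Move 3: P2 pit3 -> P1=[5,1,5,2,3,3](0) P2=[2,3,0,0,1,4](9)
Move 4: P2 pit0 -> P1=[5,1,5,0,3,3](0) P2=[0,4,0,0,1,4](12)
Move 5: P2 pit4 -> P1=[5,1,5,0,3,3](0) P2=[0,4,0,0,0,5](12)
Move 6: P1 pit5 -> P1=[5,1,5,0,3,0](1) P2=[1,5,0,0,0,5](12)
Move 7: P1 pit1 -> P1=[5,0,6,0,3,0](1) P2=[1,5,0,0,0,5](12)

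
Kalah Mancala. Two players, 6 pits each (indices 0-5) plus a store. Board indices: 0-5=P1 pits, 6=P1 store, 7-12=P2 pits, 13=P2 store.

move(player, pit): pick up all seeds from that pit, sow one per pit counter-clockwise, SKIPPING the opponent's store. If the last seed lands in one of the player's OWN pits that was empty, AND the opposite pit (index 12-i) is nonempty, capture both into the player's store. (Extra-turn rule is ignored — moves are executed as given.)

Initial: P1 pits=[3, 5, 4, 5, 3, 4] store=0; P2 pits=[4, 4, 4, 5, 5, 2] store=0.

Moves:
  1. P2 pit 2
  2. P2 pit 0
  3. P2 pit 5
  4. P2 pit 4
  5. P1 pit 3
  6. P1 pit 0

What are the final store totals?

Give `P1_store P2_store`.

Move 1: P2 pit2 -> P1=[3,5,4,5,3,4](0) P2=[4,4,0,6,6,3](1)
Move 2: P2 pit0 -> P1=[3,5,4,5,3,4](0) P2=[0,5,1,7,7,3](1)
Move 3: P2 pit5 -> P1=[4,6,4,5,3,4](0) P2=[0,5,1,7,7,0](2)
Move 4: P2 pit4 -> P1=[5,7,5,6,4,4](0) P2=[0,5,1,7,0,1](3)
Move 5: P1 pit3 -> P1=[5,7,5,0,5,5](1) P2=[1,6,2,7,0,1](3)
Move 6: P1 pit0 -> P1=[0,8,6,1,6,6](1) P2=[1,6,2,7,0,1](3)

Answer: 1 3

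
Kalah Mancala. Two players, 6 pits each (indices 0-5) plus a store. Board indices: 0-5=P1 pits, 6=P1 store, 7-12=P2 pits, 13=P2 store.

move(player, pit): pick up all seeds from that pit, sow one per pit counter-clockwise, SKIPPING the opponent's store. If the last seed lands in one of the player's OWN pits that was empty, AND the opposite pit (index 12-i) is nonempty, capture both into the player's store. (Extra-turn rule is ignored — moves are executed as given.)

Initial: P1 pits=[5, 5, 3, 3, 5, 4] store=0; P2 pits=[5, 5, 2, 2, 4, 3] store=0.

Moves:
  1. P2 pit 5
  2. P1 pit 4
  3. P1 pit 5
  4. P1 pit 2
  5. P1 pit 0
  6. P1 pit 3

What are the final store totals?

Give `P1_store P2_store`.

Answer: 12 1

Derivation:
Move 1: P2 pit5 -> P1=[6,6,3,3,5,4](0) P2=[5,5,2,2,4,0](1)
Move 2: P1 pit4 -> P1=[6,6,3,3,0,5](1) P2=[6,6,3,2,4,0](1)
Move 3: P1 pit5 -> P1=[6,6,3,3,0,0](2) P2=[7,7,4,3,4,0](1)
Move 4: P1 pit2 -> P1=[6,6,0,4,1,0](10) P2=[0,7,4,3,4,0](1)
Move 5: P1 pit0 -> P1=[0,7,1,5,2,1](11) P2=[0,7,4,3,4,0](1)
Move 6: P1 pit3 -> P1=[0,7,1,0,3,2](12) P2=[1,8,4,3,4,0](1)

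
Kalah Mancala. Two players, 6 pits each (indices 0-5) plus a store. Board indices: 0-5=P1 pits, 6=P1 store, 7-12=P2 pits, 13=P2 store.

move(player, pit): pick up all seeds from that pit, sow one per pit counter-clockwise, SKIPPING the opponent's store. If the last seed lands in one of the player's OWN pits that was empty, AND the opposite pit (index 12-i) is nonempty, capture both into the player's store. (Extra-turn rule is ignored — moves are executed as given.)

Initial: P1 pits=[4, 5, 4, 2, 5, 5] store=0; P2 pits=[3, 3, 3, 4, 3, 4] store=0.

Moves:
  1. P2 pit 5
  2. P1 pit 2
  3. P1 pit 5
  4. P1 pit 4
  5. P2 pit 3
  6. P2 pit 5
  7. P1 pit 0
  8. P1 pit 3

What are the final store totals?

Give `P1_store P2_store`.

Move 1: P2 pit5 -> P1=[5,6,5,2,5,5](0) P2=[3,3,3,4,3,0](1)
Move 2: P1 pit2 -> P1=[5,6,0,3,6,6](1) P2=[4,3,3,4,3,0](1)
Move 3: P1 pit5 -> P1=[5,6,0,3,6,0](2) P2=[5,4,4,5,4,0](1)
Move 4: P1 pit4 -> P1=[5,6,0,3,0,1](3) P2=[6,5,5,6,4,0](1)
Move 5: P2 pit3 -> P1=[6,7,1,3,0,1](3) P2=[6,5,5,0,5,1](2)
Move 6: P2 pit5 -> P1=[6,7,1,3,0,1](3) P2=[6,5,5,0,5,0](3)
Move 7: P1 pit0 -> P1=[0,8,2,4,1,2](4) P2=[6,5,5,0,5,0](3)
Move 8: P1 pit3 -> P1=[0,8,2,0,2,3](5) P2=[7,5,5,0,5,0](3)

Answer: 5 3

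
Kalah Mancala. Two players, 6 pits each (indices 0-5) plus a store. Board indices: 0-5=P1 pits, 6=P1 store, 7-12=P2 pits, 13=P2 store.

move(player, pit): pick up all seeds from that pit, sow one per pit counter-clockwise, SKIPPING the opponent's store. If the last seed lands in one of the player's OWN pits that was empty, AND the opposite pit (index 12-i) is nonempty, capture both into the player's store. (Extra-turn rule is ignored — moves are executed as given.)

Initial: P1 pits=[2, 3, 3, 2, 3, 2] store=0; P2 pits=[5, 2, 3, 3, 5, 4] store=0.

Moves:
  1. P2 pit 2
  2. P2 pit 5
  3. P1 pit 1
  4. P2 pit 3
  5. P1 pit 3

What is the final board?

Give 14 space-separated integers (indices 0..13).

Move 1: P2 pit2 -> P1=[2,3,3,2,3,2](0) P2=[5,2,0,4,6,5](0)
Move 2: P2 pit5 -> P1=[3,4,4,3,3,2](0) P2=[5,2,0,4,6,0](1)
Move 3: P1 pit1 -> P1=[3,0,5,4,4,3](0) P2=[5,2,0,4,6,0](1)
Move 4: P2 pit3 -> P1=[4,0,5,4,4,3](0) P2=[5,2,0,0,7,1](2)
Move 5: P1 pit3 -> P1=[4,0,5,0,5,4](1) P2=[6,2,0,0,7,1](2)

Answer: 4 0 5 0 5 4 1 6 2 0 0 7 1 2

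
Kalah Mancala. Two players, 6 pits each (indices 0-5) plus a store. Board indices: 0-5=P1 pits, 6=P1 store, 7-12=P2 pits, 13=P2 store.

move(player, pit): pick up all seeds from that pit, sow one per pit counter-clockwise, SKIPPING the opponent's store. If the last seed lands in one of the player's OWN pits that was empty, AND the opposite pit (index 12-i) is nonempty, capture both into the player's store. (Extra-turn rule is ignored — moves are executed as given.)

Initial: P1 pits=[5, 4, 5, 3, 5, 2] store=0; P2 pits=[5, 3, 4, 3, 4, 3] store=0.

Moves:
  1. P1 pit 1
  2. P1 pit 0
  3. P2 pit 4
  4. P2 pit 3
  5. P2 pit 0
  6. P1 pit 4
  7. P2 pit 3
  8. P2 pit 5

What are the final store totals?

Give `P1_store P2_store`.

Move 1: P1 pit1 -> P1=[5,0,6,4,6,3](0) P2=[5,3,4,3,4,3](0)
Move 2: P1 pit0 -> P1=[0,1,7,5,7,4](0) P2=[5,3,4,3,4,3](0)
Move 3: P2 pit4 -> P1=[1,2,7,5,7,4](0) P2=[5,3,4,3,0,4](1)
Move 4: P2 pit3 -> P1=[1,2,7,5,7,4](0) P2=[5,3,4,0,1,5](2)
Move 5: P2 pit0 -> P1=[1,2,7,5,7,4](0) P2=[0,4,5,1,2,6](2)
Move 6: P1 pit4 -> P1=[1,2,7,5,0,5](1) P2=[1,5,6,2,3,6](2)
Move 7: P2 pit3 -> P1=[1,2,7,5,0,5](1) P2=[1,5,6,0,4,7](2)
Move 8: P2 pit5 -> P1=[2,3,8,6,1,6](1) P2=[1,5,6,0,4,0](3)

Answer: 1 3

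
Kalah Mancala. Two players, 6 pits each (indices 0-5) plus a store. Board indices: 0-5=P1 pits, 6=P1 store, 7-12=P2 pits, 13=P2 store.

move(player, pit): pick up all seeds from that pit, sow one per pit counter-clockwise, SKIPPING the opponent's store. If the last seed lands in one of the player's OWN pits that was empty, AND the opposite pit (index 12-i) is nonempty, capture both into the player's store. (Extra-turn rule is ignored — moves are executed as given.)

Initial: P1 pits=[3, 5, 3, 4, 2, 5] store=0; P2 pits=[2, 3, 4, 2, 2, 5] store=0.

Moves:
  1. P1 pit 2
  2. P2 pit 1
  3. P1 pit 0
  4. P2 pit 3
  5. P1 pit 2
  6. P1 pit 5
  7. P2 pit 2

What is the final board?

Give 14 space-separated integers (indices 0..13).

Answer: 1 7 0 7 3 0 1 3 1 0 2 6 7 2

Derivation:
Move 1: P1 pit2 -> P1=[3,5,0,5,3,6](0) P2=[2,3,4,2,2,5](0)
Move 2: P2 pit1 -> P1=[3,5,0,5,3,6](0) P2=[2,0,5,3,3,5](0)
Move 3: P1 pit0 -> P1=[0,6,1,6,3,6](0) P2=[2,0,5,3,3,5](0)
Move 4: P2 pit3 -> P1=[0,6,1,6,3,6](0) P2=[2,0,5,0,4,6](1)
Move 5: P1 pit2 -> P1=[0,6,0,7,3,6](0) P2=[2,0,5,0,4,6](1)
Move 6: P1 pit5 -> P1=[0,6,0,7,3,0](1) P2=[3,1,6,1,5,6](1)
Move 7: P2 pit2 -> P1=[1,7,0,7,3,0](1) P2=[3,1,0,2,6,7](2)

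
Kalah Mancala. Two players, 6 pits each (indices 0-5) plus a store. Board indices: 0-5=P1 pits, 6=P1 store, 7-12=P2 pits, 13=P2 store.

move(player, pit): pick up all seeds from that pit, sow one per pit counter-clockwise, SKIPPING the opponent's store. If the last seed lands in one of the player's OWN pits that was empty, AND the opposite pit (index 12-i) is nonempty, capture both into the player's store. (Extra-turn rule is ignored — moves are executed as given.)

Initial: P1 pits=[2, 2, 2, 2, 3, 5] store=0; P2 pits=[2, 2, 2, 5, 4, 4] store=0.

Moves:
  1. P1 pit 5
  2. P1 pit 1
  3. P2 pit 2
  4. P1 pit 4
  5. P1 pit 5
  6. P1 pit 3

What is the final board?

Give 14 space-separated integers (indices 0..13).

Answer: 2 0 3 0 1 1 4 4 3 0 7 5 5 0

Derivation:
Move 1: P1 pit5 -> P1=[2,2,2,2,3,0](1) P2=[3,3,3,6,4,4](0)
Move 2: P1 pit1 -> P1=[2,0,3,3,3,0](1) P2=[3,3,3,6,4,4](0)
Move 3: P2 pit2 -> P1=[2,0,3,3,3,0](1) P2=[3,3,0,7,5,5](0)
Move 4: P1 pit4 -> P1=[2,0,3,3,0,1](2) P2=[4,3,0,7,5,5](0)
Move 5: P1 pit5 -> P1=[2,0,3,3,0,0](3) P2=[4,3,0,7,5,5](0)
Move 6: P1 pit3 -> P1=[2,0,3,0,1,1](4) P2=[4,3,0,7,5,5](0)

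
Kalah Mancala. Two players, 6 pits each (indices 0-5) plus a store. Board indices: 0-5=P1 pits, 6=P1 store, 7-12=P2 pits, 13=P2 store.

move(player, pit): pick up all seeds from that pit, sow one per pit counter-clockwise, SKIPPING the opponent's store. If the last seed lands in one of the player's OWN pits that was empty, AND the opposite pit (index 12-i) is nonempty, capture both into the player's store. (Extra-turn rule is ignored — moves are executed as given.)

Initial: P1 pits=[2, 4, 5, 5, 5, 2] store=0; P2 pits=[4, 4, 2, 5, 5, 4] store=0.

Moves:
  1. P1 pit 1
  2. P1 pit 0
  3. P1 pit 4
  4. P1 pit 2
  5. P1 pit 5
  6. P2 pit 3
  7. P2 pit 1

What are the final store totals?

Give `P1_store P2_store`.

Answer: 3 2

Derivation:
Move 1: P1 pit1 -> P1=[2,0,6,6,6,3](0) P2=[4,4,2,5,5,4](0)
Move 2: P1 pit0 -> P1=[0,1,7,6,6,3](0) P2=[4,4,2,5,5,4](0)
Move 3: P1 pit4 -> P1=[0,1,7,6,0,4](1) P2=[5,5,3,6,5,4](0)
Move 4: P1 pit2 -> P1=[0,1,0,7,1,5](2) P2=[6,6,4,6,5,4](0)
Move 5: P1 pit5 -> P1=[0,1,0,7,1,0](3) P2=[7,7,5,7,5,4](0)
Move 6: P2 pit3 -> P1=[1,2,1,8,1,0](3) P2=[7,7,5,0,6,5](1)
Move 7: P2 pit1 -> P1=[2,3,1,8,1,0](3) P2=[7,0,6,1,7,6](2)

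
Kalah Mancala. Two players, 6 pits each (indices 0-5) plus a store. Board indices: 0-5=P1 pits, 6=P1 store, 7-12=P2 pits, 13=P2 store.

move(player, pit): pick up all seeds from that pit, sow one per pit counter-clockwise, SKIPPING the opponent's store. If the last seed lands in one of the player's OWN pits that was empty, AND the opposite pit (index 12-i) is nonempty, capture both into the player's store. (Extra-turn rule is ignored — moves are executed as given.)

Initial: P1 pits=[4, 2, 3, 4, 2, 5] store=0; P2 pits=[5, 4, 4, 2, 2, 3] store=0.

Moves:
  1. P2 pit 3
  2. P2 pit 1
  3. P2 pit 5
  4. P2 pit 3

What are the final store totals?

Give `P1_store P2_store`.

Move 1: P2 pit3 -> P1=[4,2,3,4,2,5](0) P2=[5,4,4,0,3,4](0)
Move 2: P2 pit1 -> P1=[4,2,3,4,2,5](0) P2=[5,0,5,1,4,5](0)
Move 3: P2 pit5 -> P1=[5,3,4,5,2,5](0) P2=[5,0,5,1,4,0](1)
Move 4: P2 pit3 -> P1=[5,3,4,5,2,5](0) P2=[5,0,5,0,5,0](1)

Answer: 0 1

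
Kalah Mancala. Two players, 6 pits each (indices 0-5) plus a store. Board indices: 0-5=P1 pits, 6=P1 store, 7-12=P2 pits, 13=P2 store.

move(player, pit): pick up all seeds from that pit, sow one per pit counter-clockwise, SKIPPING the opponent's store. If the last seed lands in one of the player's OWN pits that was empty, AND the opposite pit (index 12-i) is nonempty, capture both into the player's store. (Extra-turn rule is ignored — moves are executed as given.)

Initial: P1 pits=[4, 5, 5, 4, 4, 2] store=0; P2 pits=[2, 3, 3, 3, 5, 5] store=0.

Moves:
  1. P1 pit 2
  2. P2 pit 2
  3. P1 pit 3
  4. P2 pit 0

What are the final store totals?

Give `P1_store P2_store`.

Move 1: P1 pit2 -> P1=[4,5,0,5,5,3](1) P2=[3,3,3,3,5,5](0)
Move 2: P2 pit2 -> P1=[4,5,0,5,5,3](1) P2=[3,3,0,4,6,6](0)
Move 3: P1 pit3 -> P1=[4,5,0,0,6,4](2) P2=[4,4,0,4,6,6](0)
Move 4: P2 pit0 -> P1=[4,5,0,0,6,4](2) P2=[0,5,1,5,7,6](0)

Answer: 2 0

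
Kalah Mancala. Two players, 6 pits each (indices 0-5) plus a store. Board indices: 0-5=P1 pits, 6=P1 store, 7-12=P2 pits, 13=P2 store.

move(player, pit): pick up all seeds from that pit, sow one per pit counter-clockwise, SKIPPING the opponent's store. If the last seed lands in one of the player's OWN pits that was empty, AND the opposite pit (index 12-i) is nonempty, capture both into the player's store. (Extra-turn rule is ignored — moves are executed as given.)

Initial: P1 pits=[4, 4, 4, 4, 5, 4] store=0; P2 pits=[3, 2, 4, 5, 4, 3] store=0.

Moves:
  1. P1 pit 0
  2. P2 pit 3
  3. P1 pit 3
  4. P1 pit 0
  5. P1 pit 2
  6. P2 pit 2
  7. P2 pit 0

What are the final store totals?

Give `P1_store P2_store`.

Move 1: P1 pit0 -> P1=[0,5,5,5,6,4](0) P2=[3,2,4,5,4,3](0)
Move 2: P2 pit3 -> P1=[1,6,5,5,6,4](0) P2=[3,2,4,0,5,4](1)
Move 3: P1 pit3 -> P1=[1,6,5,0,7,5](1) P2=[4,3,4,0,5,4](1)
Move 4: P1 pit0 -> P1=[0,7,5,0,7,5](1) P2=[4,3,4,0,5,4](1)
Move 5: P1 pit2 -> P1=[0,7,0,1,8,6](2) P2=[5,3,4,0,5,4](1)
Move 6: P2 pit2 -> P1=[0,7,0,1,8,6](2) P2=[5,3,0,1,6,5](2)
Move 7: P2 pit0 -> P1=[0,7,0,1,8,6](2) P2=[0,4,1,2,7,6](2)

Answer: 2 2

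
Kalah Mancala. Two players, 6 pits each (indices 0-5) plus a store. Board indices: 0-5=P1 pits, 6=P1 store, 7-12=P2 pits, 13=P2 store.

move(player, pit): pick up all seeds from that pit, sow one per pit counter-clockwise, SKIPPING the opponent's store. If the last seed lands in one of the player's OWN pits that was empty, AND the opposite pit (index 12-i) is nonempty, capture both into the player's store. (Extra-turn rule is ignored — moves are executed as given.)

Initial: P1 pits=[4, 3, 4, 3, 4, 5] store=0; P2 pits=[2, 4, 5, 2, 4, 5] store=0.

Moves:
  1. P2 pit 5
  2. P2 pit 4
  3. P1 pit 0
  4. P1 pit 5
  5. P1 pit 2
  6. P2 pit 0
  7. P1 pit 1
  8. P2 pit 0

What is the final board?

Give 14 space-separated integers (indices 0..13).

Move 1: P2 pit5 -> P1=[5,4,5,4,4,5](0) P2=[2,4,5,2,4,0](1)
Move 2: P2 pit4 -> P1=[6,5,5,4,4,5](0) P2=[2,4,5,2,0,1](2)
Move 3: P1 pit0 -> P1=[0,6,6,5,5,6](1) P2=[2,4,5,2,0,1](2)
Move 4: P1 pit5 -> P1=[0,6,6,5,5,0](2) P2=[3,5,6,3,1,1](2)
Move 5: P1 pit2 -> P1=[0,6,0,6,6,1](3) P2=[4,6,6,3,1,1](2)
Move 6: P2 pit0 -> P1=[0,6,0,6,6,1](3) P2=[0,7,7,4,2,1](2)
Move 7: P1 pit1 -> P1=[0,0,1,7,7,2](4) P2=[1,7,7,4,2,1](2)
Move 8: P2 pit0 -> P1=[0,0,1,7,7,2](4) P2=[0,8,7,4,2,1](2)

Answer: 0 0 1 7 7 2 4 0 8 7 4 2 1 2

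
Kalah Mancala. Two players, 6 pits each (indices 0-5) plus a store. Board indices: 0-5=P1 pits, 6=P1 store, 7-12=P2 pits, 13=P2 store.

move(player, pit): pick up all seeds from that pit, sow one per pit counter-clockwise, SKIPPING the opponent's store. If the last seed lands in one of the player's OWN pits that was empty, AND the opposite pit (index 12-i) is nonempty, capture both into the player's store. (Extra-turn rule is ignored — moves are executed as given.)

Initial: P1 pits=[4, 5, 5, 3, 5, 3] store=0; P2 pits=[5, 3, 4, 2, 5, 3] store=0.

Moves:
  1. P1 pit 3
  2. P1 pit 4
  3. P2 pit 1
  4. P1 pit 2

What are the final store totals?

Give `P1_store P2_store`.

Answer: 3 0

Derivation:
Move 1: P1 pit3 -> P1=[4,5,5,0,6,4](1) P2=[5,3,4,2,5,3](0)
Move 2: P1 pit4 -> P1=[4,5,5,0,0,5](2) P2=[6,4,5,3,5,3](0)
Move 3: P2 pit1 -> P1=[4,5,5,0,0,5](2) P2=[6,0,6,4,6,4](0)
Move 4: P1 pit2 -> P1=[4,5,0,1,1,6](3) P2=[7,0,6,4,6,4](0)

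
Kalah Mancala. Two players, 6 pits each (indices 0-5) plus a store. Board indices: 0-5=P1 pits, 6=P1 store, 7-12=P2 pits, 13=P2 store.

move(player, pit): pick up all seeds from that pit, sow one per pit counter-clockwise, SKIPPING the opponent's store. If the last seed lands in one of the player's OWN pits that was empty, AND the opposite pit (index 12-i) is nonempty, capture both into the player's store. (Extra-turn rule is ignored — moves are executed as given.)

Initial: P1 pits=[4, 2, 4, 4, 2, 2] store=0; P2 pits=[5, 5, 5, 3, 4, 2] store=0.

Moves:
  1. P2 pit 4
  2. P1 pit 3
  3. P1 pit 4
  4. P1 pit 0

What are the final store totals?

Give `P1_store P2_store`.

Answer: 2 1

Derivation:
Move 1: P2 pit4 -> P1=[5,3,4,4,2,2](0) P2=[5,5,5,3,0,3](1)
Move 2: P1 pit3 -> P1=[5,3,4,0,3,3](1) P2=[6,5,5,3,0,3](1)
Move 3: P1 pit4 -> P1=[5,3,4,0,0,4](2) P2=[7,5,5,3,0,3](1)
Move 4: P1 pit0 -> P1=[0,4,5,1,1,5](2) P2=[7,5,5,3,0,3](1)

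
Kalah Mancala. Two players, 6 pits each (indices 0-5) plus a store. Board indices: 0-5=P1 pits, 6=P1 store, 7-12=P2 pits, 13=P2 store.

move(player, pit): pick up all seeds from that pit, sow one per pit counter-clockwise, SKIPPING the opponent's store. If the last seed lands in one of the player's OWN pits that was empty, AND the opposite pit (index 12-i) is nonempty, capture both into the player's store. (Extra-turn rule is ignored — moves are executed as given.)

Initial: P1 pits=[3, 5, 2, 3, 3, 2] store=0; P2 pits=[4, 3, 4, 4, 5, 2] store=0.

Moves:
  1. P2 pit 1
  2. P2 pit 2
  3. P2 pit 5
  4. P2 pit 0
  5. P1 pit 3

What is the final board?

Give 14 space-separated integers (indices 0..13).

Answer: 5 6 2 0 4 3 1 0 1 1 7 8 0 2

Derivation:
Move 1: P2 pit1 -> P1=[3,5,2,3,3,2](0) P2=[4,0,5,5,6,2](0)
Move 2: P2 pit2 -> P1=[4,5,2,3,3,2](0) P2=[4,0,0,6,7,3](1)
Move 3: P2 pit5 -> P1=[5,6,2,3,3,2](0) P2=[4,0,0,6,7,0](2)
Move 4: P2 pit0 -> P1=[5,6,2,3,3,2](0) P2=[0,1,1,7,8,0](2)
Move 5: P1 pit3 -> P1=[5,6,2,0,4,3](1) P2=[0,1,1,7,8,0](2)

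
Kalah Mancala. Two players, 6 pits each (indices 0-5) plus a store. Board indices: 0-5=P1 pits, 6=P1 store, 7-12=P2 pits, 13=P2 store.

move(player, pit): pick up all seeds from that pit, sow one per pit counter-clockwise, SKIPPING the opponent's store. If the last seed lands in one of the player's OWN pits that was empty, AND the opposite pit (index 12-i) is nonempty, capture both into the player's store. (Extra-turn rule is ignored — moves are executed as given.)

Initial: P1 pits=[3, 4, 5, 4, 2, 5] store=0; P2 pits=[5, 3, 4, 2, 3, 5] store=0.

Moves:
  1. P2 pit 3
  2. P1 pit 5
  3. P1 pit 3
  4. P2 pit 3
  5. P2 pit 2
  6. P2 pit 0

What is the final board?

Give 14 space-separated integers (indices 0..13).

Answer: 5 4 5 0 3 1 2 0 5 1 2 7 8 2

Derivation:
Move 1: P2 pit3 -> P1=[3,4,5,4,2,5](0) P2=[5,3,4,0,4,6](0)
Move 2: P1 pit5 -> P1=[3,4,5,4,2,0](1) P2=[6,4,5,1,4,6](0)
Move 3: P1 pit3 -> P1=[3,4,5,0,3,1](2) P2=[7,4,5,1,4,6](0)
Move 4: P2 pit3 -> P1=[3,4,5,0,3,1](2) P2=[7,4,5,0,5,6](0)
Move 5: P2 pit2 -> P1=[4,4,5,0,3,1](2) P2=[7,4,0,1,6,7](1)
Move 6: P2 pit0 -> P1=[5,4,5,0,3,1](2) P2=[0,5,1,2,7,8](2)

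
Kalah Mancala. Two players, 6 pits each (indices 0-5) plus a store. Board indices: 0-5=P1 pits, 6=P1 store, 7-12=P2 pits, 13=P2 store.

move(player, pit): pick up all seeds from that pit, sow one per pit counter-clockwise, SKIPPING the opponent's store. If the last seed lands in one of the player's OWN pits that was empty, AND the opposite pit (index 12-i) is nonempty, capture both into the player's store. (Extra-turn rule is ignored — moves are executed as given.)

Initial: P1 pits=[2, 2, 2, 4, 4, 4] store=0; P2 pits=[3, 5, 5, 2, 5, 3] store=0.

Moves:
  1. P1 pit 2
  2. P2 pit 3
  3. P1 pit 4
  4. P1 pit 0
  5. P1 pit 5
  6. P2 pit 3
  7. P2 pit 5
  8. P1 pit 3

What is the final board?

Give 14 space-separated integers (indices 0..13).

Move 1: P1 pit2 -> P1=[2,2,0,5,5,4](0) P2=[3,5,5,2,5,3](0)
Move 2: P2 pit3 -> P1=[2,2,0,5,5,4](0) P2=[3,5,5,0,6,4](0)
Move 3: P1 pit4 -> P1=[2,2,0,5,0,5](1) P2=[4,6,6,0,6,4](0)
Move 4: P1 pit0 -> P1=[0,3,1,5,0,5](1) P2=[4,6,6,0,6,4](0)
Move 5: P1 pit5 -> P1=[0,3,1,5,0,0](2) P2=[5,7,7,1,6,4](0)
Move 6: P2 pit3 -> P1=[0,3,1,5,0,0](2) P2=[5,7,7,0,7,4](0)
Move 7: P2 pit5 -> P1=[1,4,2,5,0,0](2) P2=[5,7,7,0,7,0](1)
Move 8: P1 pit3 -> P1=[1,4,2,0,1,1](3) P2=[6,8,7,0,7,0](1)

Answer: 1 4 2 0 1 1 3 6 8 7 0 7 0 1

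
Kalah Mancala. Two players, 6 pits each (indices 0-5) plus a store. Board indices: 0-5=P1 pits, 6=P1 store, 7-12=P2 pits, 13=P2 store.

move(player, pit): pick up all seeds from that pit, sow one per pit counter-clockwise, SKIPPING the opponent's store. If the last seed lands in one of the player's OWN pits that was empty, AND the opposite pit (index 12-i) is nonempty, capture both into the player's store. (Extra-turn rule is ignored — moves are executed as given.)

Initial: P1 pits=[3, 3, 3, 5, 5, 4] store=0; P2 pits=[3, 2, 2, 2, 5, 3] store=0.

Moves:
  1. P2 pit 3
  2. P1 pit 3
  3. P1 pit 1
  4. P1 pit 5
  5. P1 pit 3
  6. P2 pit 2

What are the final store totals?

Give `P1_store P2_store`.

Answer: 2 0

Derivation:
Move 1: P2 pit3 -> P1=[3,3,3,5,5,4](0) P2=[3,2,2,0,6,4](0)
Move 2: P1 pit3 -> P1=[3,3,3,0,6,5](1) P2=[4,3,2,0,6,4](0)
Move 3: P1 pit1 -> P1=[3,0,4,1,7,5](1) P2=[4,3,2,0,6,4](0)
Move 4: P1 pit5 -> P1=[3,0,4,1,7,0](2) P2=[5,4,3,1,6,4](0)
Move 5: P1 pit3 -> P1=[3,0,4,0,8,0](2) P2=[5,4,3,1,6,4](0)
Move 6: P2 pit2 -> P1=[3,0,4,0,8,0](2) P2=[5,4,0,2,7,5](0)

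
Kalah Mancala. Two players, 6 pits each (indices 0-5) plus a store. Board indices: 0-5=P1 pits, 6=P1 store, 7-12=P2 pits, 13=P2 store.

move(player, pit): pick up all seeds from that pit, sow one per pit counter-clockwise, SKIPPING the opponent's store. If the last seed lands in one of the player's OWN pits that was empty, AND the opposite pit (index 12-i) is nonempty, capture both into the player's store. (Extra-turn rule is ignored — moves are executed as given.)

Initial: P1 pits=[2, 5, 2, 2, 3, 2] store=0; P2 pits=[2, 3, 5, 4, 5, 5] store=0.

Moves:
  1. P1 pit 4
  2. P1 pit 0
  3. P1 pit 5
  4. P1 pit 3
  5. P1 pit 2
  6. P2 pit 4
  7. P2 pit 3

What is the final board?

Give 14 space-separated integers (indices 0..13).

Move 1: P1 pit4 -> P1=[2,5,2,2,0,3](1) P2=[3,3,5,4,5,5](0)
Move 2: P1 pit0 -> P1=[0,6,3,2,0,3](1) P2=[3,3,5,4,5,5](0)
Move 3: P1 pit5 -> P1=[0,6,3,2,0,0](2) P2=[4,4,5,4,5,5](0)
Move 4: P1 pit3 -> P1=[0,6,3,0,1,0](7) P2=[0,4,5,4,5,5](0)
Move 5: P1 pit2 -> P1=[0,6,0,1,2,1](7) P2=[0,4,5,4,5,5](0)
Move 6: P2 pit4 -> P1=[1,7,1,1,2,1](7) P2=[0,4,5,4,0,6](1)
Move 7: P2 pit3 -> P1=[2,7,1,1,2,1](7) P2=[0,4,5,0,1,7](2)

Answer: 2 7 1 1 2 1 7 0 4 5 0 1 7 2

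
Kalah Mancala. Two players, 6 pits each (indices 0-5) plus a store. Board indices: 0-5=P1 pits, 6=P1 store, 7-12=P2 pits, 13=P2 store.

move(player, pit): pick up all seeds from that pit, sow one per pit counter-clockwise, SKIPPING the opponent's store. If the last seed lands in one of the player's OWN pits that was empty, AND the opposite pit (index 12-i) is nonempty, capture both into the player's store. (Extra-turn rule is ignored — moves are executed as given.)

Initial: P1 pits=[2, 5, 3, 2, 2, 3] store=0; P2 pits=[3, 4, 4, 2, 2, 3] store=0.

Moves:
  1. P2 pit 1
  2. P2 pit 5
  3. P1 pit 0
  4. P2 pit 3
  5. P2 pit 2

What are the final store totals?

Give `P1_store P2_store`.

Move 1: P2 pit1 -> P1=[2,5,3,2,2,3](0) P2=[3,0,5,3,3,4](0)
Move 2: P2 pit5 -> P1=[3,6,4,2,2,3](0) P2=[3,0,5,3,3,0](1)
Move 3: P1 pit0 -> P1=[0,7,5,3,2,3](0) P2=[3,0,5,3,3,0](1)
Move 4: P2 pit3 -> P1=[0,7,5,3,2,3](0) P2=[3,0,5,0,4,1](2)
Move 5: P2 pit2 -> P1=[1,7,5,3,2,3](0) P2=[3,0,0,1,5,2](3)

Answer: 0 3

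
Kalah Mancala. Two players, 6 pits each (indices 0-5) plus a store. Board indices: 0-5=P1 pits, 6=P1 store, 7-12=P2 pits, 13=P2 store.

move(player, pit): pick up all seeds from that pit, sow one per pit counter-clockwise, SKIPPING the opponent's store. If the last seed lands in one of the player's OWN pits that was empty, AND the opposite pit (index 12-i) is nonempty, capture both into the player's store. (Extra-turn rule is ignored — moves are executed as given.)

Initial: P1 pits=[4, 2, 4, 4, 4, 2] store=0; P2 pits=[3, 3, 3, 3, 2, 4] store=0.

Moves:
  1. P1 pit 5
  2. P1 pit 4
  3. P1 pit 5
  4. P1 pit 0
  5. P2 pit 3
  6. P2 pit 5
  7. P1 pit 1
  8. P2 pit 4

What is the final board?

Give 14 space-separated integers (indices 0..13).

Move 1: P1 pit5 -> P1=[4,2,4,4,4,0](1) P2=[4,3,3,3,2,4](0)
Move 2: P1 pit4 -> P1=[4,2,4,4,0,1](2) P2=[5,4,3,3,2,4](0)
Move 3: P1 pit5 -> P1=[4,2,4,4,0,0](3) P2=[5,4,3,3,2,4](0)
Move 4: P1 pit0 -> P1=[0,3,5,5,0,0](8) P2=[5,0,3,3,2,4](0)
Move 5: P2 pit3 -> P1=[0,3,5,5,0,0](8) P2=[5,0,3,0,3,5](1)
Move 6: P2 pit5 -> P1=[1,4,6,6,0,0](8) P2=[5,0,3,0,3,0](2)
Move 7: P1 pit1 -> P1=[1,0,7,7,1,0](14) P2=[0,0,3,0,3,0](2)
Move 8: P2 pit4 -> P1=[2,0,7,7,1,0](14) P2=[0,0,3,0,0,1](3)

Answer: 2 0 7 7 1 0 14 0 0 3 0 0 1 3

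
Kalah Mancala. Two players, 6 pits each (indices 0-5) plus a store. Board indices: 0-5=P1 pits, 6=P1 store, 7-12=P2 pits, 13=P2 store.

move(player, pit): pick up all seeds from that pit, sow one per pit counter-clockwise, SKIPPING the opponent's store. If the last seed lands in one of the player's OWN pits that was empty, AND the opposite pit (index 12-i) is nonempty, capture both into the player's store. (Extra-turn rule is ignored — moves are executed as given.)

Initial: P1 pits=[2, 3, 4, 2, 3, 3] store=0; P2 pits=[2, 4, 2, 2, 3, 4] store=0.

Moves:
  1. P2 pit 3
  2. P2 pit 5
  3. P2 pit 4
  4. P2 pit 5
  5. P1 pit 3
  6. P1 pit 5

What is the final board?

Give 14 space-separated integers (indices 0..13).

Answer: 4 5 5 0 4 0 2 3 5 3 0 0 0 3

Derivation:
Move 1: P2 pit3 -> P1=[2,3,4,2,3,3](0) P2=[2,4,2,0,4,5](0)
Move 2: P2 pit5 -> P1=[3,4,5,3,3,3](0) P2=[2,4,2,0,4,0](1)
Move 3: P2 pit4 -> P1=[4,5,5,3,3,3](0) P2=[2,4,2,0,0,1](2)
Move 4: P2 pit5 -> P1=[4,5,5,3,3,3](0) P2=[2,4,2,0,0,0](3)
Move 5: P1 pit3 -> P1=[4,5,5,0,4,4](1) P2=[2,4,2,0,0,0](3)
Move 6: P1 pit5 -> P1=[4,5,5,0,4,0](2) P2=[3,5,3,0,0,0](3)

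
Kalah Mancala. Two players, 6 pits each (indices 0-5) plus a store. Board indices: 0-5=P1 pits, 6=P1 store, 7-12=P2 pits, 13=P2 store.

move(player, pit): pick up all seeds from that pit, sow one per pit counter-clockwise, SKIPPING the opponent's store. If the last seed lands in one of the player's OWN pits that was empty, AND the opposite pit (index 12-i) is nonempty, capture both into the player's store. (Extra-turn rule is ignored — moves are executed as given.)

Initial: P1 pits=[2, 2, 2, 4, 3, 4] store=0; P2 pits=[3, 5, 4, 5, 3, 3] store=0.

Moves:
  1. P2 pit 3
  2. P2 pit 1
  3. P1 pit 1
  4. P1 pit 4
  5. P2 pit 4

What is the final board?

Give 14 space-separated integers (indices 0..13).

Answer: 4 1 4 5 0 5 1 4 1 5 1 0 6 3

Derivation:
Move 1: P2 pit3 -> P1=[3,3,2,4,3,4](0) P2=[3,5,4,0,4,4](1)
Move 2: P2 pit1 -> P1=[3,3,2,4,3,4](0) P2=[3,0,5,1,5,5](2)
Move 3: P1 pit1 -> P1=[3,0,3,5,4,4](0) P2=[3,0,5,1,5,5](2)
Move 4: P1 pit4 -> P1=[3,0,3,5,0,5](1) P2=[4,1,5,1,5,5](2)
Move 5: P2 pit4 -> P1=[4,1,4,5,0,5](1) P2=[4,1,5,1,0,6](3)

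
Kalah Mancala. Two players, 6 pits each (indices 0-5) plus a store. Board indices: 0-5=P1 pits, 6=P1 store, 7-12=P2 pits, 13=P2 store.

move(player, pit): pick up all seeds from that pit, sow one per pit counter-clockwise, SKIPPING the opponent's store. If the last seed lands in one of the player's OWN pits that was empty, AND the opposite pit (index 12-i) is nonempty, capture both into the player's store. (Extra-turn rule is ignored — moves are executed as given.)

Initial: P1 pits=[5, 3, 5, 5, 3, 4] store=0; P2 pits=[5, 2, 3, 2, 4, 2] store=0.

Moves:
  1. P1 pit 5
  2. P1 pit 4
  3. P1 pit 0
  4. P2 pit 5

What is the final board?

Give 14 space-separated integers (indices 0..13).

Answer: 1 4 6 6 1 2 2 7 3 4 2 4 0 1

Derivation:
Move 1: P1 pit5 -> P1=[5,3,5,5,3,0](1) P2=[6,3,4,2,4,2](0)
Move 2: P1 pit4 -> P1=[5,3,5,5,0,1](2) P2=[7,3,4,2,4,2](0)
Move 3: P1 pit0 -> P1=[0,4,6,6,1,2](2) P2=[7,3,4,2,4,2](0)
Move 4: P2 pit5 -> P1=[1,4,6,6,1,2](2) P2=[7,3,4,2,4,0](1)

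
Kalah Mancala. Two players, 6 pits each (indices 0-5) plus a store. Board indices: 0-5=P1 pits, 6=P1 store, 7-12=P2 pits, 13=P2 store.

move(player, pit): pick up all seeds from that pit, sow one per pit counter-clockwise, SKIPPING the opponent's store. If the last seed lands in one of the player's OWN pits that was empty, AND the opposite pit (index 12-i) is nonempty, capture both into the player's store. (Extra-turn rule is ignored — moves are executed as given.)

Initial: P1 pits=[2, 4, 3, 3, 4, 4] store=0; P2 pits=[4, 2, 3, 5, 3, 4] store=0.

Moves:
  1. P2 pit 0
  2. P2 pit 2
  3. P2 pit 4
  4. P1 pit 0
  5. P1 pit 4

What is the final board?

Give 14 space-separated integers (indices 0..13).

Answer: 0 6 5 4 0 5 1 1 4 0 7 0 6 2

Derivation:
Move 1: P2 pit0 -> P1=[2,4,3,3,4,4](0) P2=[0,3,4,6,4,4](0)
Move 2: P2 pit2 -> P1=[2,4,3,3,4,4](0) P2=[0,3,0,7,5,5](1)
Move 3: P2 pit4 -> P1=[3,5,4,3,4,4](0) P2=[0,3,0,7,0,6](2)
Move 4: P1 pit0 -> P1=[0,6,5,4,4,4](0) P2=[0,3,0,7,0,6](2)
Move 5: P1 pit4 -> P1=[0,6,5,4,0,5](1) P2=[1,4,0,7,0,6](2)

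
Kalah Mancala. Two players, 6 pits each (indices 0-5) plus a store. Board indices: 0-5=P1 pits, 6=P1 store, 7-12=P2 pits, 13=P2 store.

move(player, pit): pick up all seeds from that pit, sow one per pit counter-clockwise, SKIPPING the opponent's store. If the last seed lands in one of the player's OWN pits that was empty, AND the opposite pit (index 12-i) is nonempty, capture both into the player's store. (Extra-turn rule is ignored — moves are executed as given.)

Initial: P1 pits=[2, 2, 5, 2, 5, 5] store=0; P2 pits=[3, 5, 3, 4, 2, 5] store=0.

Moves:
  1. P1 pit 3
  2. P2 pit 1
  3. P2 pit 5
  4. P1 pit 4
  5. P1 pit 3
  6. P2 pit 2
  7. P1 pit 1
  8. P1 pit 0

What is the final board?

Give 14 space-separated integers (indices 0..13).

Answer: 0 1 8 2 2 7 3 4 0 0 7 5 1 3

Derivation:
Move 1: P1 pit3 -> P1=[2,2,5,0,6,6](0) P2=[3,5,3,4,2,5](0)
Move 2: P2 pit1 -> P1=[2,2,5,0,6,6](0) P2=[3,0,4,5,3,6](1)
Move 3: P2 pit5 -> P1=[3,3,6,1,7,6](0) P2=[3,0,4,5,3,0](2)
Move 4: P1 pit4 -> P1=[3,3,6,1,0,7](1) P2=[4,1,5,6,4,0](2)
Move 5: P1 pit3 -> P1=[3,3,6,0,0,7](3) P2=[4,0,5,6,4,0](2)
Move 6: P2 pit2 -> P1=[4,3,6,0,0,7](3) P2=[4,0,0,7,5,1](3)
Move 7: P1 pit1 -> P1=[4,0,7,1,1,7](3) P2=[4,0,0,7,5,1](3)
Move 8: P1 pit0 -> P1=[0,1,8,2,2,7](3) P2=[4,0,0,7,5,1](3)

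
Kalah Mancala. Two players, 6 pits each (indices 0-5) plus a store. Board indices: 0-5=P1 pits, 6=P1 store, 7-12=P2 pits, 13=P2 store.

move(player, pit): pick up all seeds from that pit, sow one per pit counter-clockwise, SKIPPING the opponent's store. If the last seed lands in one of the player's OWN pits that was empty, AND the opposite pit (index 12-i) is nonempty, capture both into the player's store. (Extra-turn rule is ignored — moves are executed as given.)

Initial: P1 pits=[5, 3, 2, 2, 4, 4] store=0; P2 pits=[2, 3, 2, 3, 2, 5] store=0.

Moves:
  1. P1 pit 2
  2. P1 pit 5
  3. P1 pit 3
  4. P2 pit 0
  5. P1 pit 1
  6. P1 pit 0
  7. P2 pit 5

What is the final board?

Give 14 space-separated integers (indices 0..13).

Answer: 1 2 3 3 8 2 2 0 5 4 4 2 0 1

Derivation:
Move 1: P1 pit2 -> P1=[5,3,0,3,5,4](0) P2=[2,3,2,3,2,5](0)
Move 2: P1 pit5 -> P1=[5,3,0,3,5,0](1) P2=[3,4,3,3,2,5](0)
Move 3: P1 pit3 -> P1=[5,3,0,0,6,1](2) P2=[3,4,3,3,2,5](0)
Move 4: P2 pit0 -> P1=[5,3,0,0,6,1](2) P2=[0,5,4,4,2,5](0)
Move 5: P1 pit1 -> P1=[5,0,1,1,7,1](2) P2=[0,5,4,4,2,5](0)
Move 6: P1 pit0 -> P1=[0,1,2,2,8,2](2) P2=[0,5,4,4,2,5](0)
Move 7: P2 pit5 -> P1=[1,2,3,3,8,2](2) P2=[0,5,4,4,2,0](1)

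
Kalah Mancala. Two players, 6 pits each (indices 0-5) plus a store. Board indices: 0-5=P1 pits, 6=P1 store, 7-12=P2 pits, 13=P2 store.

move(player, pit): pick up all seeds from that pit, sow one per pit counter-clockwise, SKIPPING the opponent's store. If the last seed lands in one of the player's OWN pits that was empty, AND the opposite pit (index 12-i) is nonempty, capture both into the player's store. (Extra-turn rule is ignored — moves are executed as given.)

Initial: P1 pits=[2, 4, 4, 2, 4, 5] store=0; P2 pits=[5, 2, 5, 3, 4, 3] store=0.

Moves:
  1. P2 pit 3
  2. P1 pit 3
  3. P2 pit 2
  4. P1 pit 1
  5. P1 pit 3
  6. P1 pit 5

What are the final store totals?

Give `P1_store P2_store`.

Answer: 1 2

Derivation:
Move 1: P2 pit3 -> P1=[2,4,4,2,4,5](0) P2=[5,2,5,0,5,4](1)
Move 2: P1 pit3 -> P1=[2,4,4,0,5,6](0) P2=[5,2,5,0,5,4](1)
Move 3: P2 pit2 -> P1=[3,4,4,0,5,6](0) P2=[5,2,0,1,6,5](2)
Move 4: P1 pit1 -> P1=[3,0,5,1,6,7](0) P2=[5,2,0,1,6,5](2)
Move 5: P1 pit3 -> P1=[3,0,5,0,7,7](0) P2=[5,2,0,1,6,5](2)
Move 6: P1 pit5 -> P1=[3,0,5,0,7,0](1) P2=[6,3,1,2,7,6](2)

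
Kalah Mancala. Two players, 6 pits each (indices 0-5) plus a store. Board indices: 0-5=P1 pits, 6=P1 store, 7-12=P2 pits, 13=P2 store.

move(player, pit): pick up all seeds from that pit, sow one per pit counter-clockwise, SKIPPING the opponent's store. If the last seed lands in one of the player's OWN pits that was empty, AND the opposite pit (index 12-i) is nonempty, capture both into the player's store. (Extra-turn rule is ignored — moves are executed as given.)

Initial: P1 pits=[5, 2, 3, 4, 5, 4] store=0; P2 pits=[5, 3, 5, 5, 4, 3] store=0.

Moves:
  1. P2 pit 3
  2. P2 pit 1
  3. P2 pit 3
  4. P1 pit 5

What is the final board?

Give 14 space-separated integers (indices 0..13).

Answer: 6 3 3 4 5 0 1 6 1 7 0 7 4 1

Derivation:
Move 1: P2 pit3 -> P1=[6,3,3,4,5,4](0) P2=[5,3,5,0,5,4](1)
Move 2: P2 pit1 -> P1=[6,3,3,4,5,4](0) P2=[5,0,6,1,6,4](1)
Move 3: P2 pit3 -> P1=[6,3,3,4,5,4](0) P2=[5,0,6,0,7,4](1)
Move 4: P1 pit5 -> P1=[6,3,3,4,5,0](1) P2=[6,1,7,0,7,4](1)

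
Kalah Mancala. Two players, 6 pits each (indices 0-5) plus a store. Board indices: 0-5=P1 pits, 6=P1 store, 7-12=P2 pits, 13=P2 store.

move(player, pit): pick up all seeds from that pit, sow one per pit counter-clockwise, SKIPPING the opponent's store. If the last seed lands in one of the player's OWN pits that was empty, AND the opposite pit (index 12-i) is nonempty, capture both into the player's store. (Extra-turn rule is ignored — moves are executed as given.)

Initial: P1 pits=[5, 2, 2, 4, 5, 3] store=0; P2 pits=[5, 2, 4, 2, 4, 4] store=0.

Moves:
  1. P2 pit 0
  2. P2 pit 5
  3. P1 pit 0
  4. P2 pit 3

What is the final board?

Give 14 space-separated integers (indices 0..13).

Move 1: P2 pit0 -> P1=[5,2,2,4,5,3](0) P2=[0,3,5,3,5,5](0)
Move 2: P2 pit5 -> P1=[6,3,3,5,5,3](0) P2=[0,3,5,3,5,0](1)
Move 3: P1 pit0 -> P1=[0,4,4,6,6,4](1) P2=[0,3,5,3,5,0](1)
Move 4: P2 pit3 -> P1=[0,4,4,6,6,4](1) P2=[0,3,5,0,6,1](2)

Answer: 0 4 4 6 6 4 1 0 3 5 0 6 1 2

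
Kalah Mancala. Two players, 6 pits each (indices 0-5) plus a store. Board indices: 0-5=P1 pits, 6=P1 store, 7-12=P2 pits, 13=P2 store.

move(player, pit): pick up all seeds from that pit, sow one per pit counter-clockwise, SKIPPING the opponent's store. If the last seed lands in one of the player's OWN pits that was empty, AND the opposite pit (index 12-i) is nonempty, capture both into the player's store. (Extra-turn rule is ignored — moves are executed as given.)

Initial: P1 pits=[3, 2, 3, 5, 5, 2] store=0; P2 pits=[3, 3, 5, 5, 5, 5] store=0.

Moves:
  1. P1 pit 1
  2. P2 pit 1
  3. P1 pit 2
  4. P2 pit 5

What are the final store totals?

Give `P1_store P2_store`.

Move 1: P1 pit1 -> P1=[3,0,4,6,5,2](0) P2=[3,3,5,5,5,5](0)
Move 2: P2 pit1 -> P1=[3,0,4,6,5,2](0) P2=[3,0,6,6,6,5](0)
Move 3: P1 pit2 -> P1=[3,0,0,7,6,3](1) P2=[3,0,6,6,6,5](0)
Move 4: P2 pit5 -> P1=[4,1,1,8,6,3](1) P2=[3,0,6,6,6,0](1)

Answer: 1 1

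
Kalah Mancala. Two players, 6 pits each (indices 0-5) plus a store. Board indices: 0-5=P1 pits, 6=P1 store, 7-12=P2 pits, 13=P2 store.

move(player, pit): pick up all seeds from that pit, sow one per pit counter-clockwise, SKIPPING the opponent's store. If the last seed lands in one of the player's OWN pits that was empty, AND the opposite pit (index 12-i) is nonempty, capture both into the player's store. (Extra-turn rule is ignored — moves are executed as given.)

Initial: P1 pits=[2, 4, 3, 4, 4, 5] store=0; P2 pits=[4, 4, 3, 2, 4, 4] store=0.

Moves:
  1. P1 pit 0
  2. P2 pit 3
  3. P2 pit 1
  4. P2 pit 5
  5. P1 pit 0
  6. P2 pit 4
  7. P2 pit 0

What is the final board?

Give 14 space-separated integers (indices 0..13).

Answer: 1 0 6 6 5 5 0 0 1 5 2 0 1 11

Derivation:
Move 1: P1 pit0 -> P1=[0,5,4,4,4,5](0) P2=[4,4,3,2,4,4](0)
Move 2: P2 pit3 -> P1=[0,5,4,4,4,5](0) P2=[4,4,3,0,5,5](0)
Move 3: P2 pit1 -> P1=[0,5,4,4,4,5](0) P2=[4,0,4,1,6,6](0)
Move 4: P2 pit5 -> P1=[1,6,5,5,5,5](0) P2=[4,0,4,1,6,0](1)
Move 5: P1 pit0 -> P1=[0,7,5,5,5,5](0) P2=[4,0,4,1,6,0](1)
Move 6: P2 pit4 -> P1=[1,8,6,6,5,5](0) P2=[4,0,4,1,0,1](2)
Move 7: P2 pit0 -> P1=[1,0,6,6,5,5](0) P2=[0,1,5,2,0,1](11)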